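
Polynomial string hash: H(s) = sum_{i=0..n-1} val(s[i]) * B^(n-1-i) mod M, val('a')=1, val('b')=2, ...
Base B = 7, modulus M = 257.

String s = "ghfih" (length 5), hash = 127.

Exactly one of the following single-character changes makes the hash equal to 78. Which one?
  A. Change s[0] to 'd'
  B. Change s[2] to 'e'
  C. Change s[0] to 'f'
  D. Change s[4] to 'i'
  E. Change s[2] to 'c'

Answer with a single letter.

Option A: s[0]='g'->'d', delta=(4-7)*7^4 mod 257 = 250, hash=127+250 mod 257 = 120
Option B: s[2]='f'->'e', delta=(5-6)*7^2 mod 257 = 208, hash=127+208 mod 257 = 78 <-- target
Option C: s[0]='g'->'f', delta=(6-7)*7^4 mod 257 = 169, hash=127+169 mod 257 = 39
Option D: s[4]='h'->'i', delta=(9-8)*7^0 mod 257 = 1, hash=127+1 mod 257 = 128
Option E: s[2]='f'->'c', delta=(3-6)*7^2 mod 257 = 110, hash=127+110 mod 257 = 237

Answer: B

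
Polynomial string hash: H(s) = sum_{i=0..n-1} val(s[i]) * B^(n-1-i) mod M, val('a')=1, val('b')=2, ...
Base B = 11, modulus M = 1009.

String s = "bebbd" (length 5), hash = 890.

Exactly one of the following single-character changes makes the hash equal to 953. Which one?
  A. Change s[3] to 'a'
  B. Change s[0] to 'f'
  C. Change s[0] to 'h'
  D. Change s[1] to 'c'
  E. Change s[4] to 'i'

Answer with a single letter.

Option A: s[3]='b'->'a', delta=(1-2)*11^1 mod 1009 = 998, hash=890+998 mod 1009 = 879
Option B: s[0]='b'->'f', delta=(6-2)*11^4 mod 1009 = 42, hash=890+42 mod 1009 = 932
Option C: s[0]='b'->'h', delta=(8-2)*11^4 mod 1009 = 63, hash=890+63 mod 1009 = 953 <-- target
Option D: s[1]='e'->'c', delta=(3-5)*11^3 mod 1009 = 365, hash=890+365 mod 1009 = 246
Option E: s[4]='d'->'i', delta=(9-4)*11^0 mod 1009 = 5, hash=890+5 mod 1009 = 895

Answer: C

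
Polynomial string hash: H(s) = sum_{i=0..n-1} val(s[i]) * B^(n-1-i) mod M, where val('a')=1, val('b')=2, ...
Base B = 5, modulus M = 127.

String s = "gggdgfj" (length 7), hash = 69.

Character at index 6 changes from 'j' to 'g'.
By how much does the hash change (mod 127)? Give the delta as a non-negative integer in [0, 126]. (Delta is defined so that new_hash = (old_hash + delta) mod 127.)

Delta formula: (val(new) - val(old)) * B^(n-1-k) mod M
  val('g') - val('j') = 7 - 10 = -3
  B^(n-1-k) = 5^0 mod 127 = 1
  Delta = -3 * 1 mod 127 = 124

Answer: 124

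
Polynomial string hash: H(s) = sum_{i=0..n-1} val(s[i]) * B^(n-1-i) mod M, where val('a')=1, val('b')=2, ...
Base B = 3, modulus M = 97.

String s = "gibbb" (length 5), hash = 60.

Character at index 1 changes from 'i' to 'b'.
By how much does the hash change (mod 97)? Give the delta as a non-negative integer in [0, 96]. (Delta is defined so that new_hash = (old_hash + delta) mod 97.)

Answer: 5

Derivation:
Delta formula: (val(new) - val(old)) * B^(n-1-k) mod M
  val('b') - val('i') = 2 - 9 = -7
  B^(n-1-k) = 3^3 mod 97 = 27
  Delta = -7 * 27 mod 97 = 5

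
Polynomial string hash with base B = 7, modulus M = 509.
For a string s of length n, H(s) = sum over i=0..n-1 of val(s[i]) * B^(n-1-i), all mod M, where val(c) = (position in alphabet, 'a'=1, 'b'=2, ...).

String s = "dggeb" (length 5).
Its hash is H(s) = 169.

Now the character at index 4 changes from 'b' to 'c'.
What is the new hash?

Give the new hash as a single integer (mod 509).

Answer: 170

Derivation:
val('b') = 2, val('c') = 3
Position k = 4, exponent = n-1-k = 0
B^0 mod M = 7^0 mod 509 = 1
Delta = (3 - 2) * 1 mod 509 = 1
New hash = (169 + 1) mod 509 = 170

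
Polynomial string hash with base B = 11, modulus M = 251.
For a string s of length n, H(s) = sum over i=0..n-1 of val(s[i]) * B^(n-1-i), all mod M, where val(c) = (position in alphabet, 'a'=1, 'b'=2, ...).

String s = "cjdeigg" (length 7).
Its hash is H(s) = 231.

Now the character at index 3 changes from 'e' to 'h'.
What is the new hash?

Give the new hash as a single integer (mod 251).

Answer: 208

Derivation:
val('e') = 5, val('h') = 8
Position k = 3, exponent = n-1-k = 3
B^3 mod M = 11^3 mod 251 = 76
Delta = (8 - 5) * 76 mod 251 = 228
New hash = (231 + 228) mod 251 = 208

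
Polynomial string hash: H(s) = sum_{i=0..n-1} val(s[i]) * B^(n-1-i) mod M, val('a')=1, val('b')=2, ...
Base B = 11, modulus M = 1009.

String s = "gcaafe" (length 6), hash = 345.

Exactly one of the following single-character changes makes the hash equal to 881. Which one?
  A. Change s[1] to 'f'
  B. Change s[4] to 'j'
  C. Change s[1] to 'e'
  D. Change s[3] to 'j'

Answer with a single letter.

Answer: A

Derivation:
Option A: s[1]='c'->'f', delta=(6-3)*11^4 mod 1009 = 536, hash=345+536 mod 1009 = 881 <-- target
Option B: s[4]='f'->'j', delta=(10-6)*11^1 mod 1009 = 44, hash=345+44 mod 1009 = 389
Option C: s[1]='c'->'e', delta=(5-3)*11^4 mod 1009 = 21, hash=345+21 mod 1009 = 366
Option D: s[3]='a'->'j', delta=(10-1)*11^2 mod 1009 = 80, hash=345+80 mod 1009 = 425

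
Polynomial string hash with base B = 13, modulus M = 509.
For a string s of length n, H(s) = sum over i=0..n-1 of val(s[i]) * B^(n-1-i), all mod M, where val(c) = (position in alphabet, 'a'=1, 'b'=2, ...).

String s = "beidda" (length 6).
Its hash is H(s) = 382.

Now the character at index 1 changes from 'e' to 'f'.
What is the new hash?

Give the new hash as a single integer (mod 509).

Answer: 439

Derivation:
val('e') = 5, val('f') = 6
Position k = 1, exponent = n-1-k = 4
B^4 mod M = 13^4 mod 509 = 57
Delta = (6 - 5) * 57 mod 509 = 57
New hash = (382 + 57) mod 509 = 439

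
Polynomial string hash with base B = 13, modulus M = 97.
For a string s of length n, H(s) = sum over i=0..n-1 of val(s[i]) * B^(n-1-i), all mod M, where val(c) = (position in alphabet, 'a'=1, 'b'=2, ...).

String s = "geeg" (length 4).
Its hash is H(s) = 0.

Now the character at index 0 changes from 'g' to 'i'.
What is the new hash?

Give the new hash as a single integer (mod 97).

val('g') = 7, val('i') = 9
Position k = 0, exponent = n-1-k = 3
B^3 mod M = 13^3 mod 97 = 63
Delta = (9 - 7) * 63 mod 97 = 29
New hash = (0 + 29) mod 97 = 29

Answer: 29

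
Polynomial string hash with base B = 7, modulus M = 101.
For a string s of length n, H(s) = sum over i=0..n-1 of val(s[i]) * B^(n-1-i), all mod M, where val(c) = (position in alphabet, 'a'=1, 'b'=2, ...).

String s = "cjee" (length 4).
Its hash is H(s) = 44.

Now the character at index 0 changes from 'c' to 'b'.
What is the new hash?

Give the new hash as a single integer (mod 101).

Answer: 4

Derivation:
val('c') = 3, val('b') = 2
Position k = 0, exponent = n-1-k = 3
B^3 mod M = 7^3 mod 101 = 40
Delta = (2 - 3) * 40 mod 101 = 61
New hash = (44 + 61) mod 101 = 4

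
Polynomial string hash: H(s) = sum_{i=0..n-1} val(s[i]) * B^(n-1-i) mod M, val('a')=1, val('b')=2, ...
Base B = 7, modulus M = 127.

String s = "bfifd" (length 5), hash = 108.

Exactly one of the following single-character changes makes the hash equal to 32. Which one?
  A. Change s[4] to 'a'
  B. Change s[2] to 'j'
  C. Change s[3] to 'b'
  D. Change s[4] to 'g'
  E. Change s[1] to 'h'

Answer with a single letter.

Option A: s[4]='d'->'a', delta=(1-4)*7^0 mod 127 = 124, hash=108+124 mod 127 = 105
Option B: s[2]='i'->'j', delta=(10-9)*7^2 mod 127 = 49, hash=108+49 mod 127 = 30
Option C: s[3]='f'->'b', delta=(2-6)*7^1 mod 127 = 99, hash=108+99 mod 127 = 80
Option D: s[4]='d'->'g', delta=(7-4)*7^0 mod 127 = 3, hash=108+3 mod 127 = 111
Option E: s[1]='f'->'h', delta=(8-6)*7^3 mod 127 = 51, hash=108+51 mod 127 = 32 <-- target

Answer: E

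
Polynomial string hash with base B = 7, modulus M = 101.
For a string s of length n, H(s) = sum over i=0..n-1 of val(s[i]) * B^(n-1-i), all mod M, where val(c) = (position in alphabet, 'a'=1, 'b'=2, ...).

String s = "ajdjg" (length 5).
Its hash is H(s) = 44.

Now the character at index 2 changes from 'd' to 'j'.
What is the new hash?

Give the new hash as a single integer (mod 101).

val('d') = 4, val('j') = 10
Position k = 2, exponent = n-1-k = 2
B^2 mod M = 7^2 mod 101 = 49
Delta = (10 - 4) * 49 mod 101 = 92
New hash = (44 + 92) mod 101 = 35

Answer: 35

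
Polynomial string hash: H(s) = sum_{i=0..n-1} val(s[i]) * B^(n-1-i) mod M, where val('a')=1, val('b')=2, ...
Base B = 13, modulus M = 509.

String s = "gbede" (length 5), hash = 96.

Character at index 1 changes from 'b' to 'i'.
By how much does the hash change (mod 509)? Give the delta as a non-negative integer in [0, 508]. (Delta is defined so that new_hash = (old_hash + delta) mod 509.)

Answer: 109

Derivation:
Delta formula: (val(new) - val(old)) * B^(n-1-k) mod M
  val('i') - val('b') = 9 - 2 = 7
  B^(n-1-k) = 13^3 mod 509 = 161
  Delta = 7 * 161 mod 509 = 109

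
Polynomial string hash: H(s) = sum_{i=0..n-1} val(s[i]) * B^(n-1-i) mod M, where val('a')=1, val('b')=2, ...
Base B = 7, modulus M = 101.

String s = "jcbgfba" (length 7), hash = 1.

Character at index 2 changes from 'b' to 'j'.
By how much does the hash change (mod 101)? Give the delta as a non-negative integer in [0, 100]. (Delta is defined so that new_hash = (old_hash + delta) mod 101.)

Answer: 18

Derivation:
Delta formula: (val(new) - val(old)) * B^(n-1-k) mod M
  val('j') - val('b') = 10 - 2 = 8
  B^(n-1-k) = 7^4 mod 101 = 78
  Delta = 8 * 78 mod 101 = 18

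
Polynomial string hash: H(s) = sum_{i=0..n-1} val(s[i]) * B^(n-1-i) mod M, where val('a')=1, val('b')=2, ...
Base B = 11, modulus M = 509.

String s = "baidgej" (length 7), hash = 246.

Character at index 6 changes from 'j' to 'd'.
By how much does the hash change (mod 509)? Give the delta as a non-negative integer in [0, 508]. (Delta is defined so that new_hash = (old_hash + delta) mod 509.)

Answer: 503

Derivation:
Delta formula: (val(new) - val(old)) * B^(n-1-k) mod M
  val('d') - val('j') = 4 - 10 = -6
  B^(n-1-k) = 11^0 mod 509 = 1
  Delta = -6 * 1 mod 509 = 503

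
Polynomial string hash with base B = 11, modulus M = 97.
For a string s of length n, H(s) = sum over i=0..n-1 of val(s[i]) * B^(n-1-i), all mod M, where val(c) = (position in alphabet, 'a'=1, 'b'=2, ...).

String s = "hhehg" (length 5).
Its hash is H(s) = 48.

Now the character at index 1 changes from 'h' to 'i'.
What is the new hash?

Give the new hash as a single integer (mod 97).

val('h') = 8, val('i') = 9
Position k = 1, exponent = n-1-k = 3
B^3 mod M = 11^3 mod 97 = 70
Delta = (9 - 8) * 70 mod 97 = 70
New hash = (48 + 70) mod 97 = 21

Answer: 21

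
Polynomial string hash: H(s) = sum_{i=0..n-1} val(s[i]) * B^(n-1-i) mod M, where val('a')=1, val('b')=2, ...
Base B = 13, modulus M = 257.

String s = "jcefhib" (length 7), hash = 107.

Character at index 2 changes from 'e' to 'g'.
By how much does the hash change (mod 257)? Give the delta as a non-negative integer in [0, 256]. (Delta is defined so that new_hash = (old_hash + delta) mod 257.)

Delta formula: (val(new) - val(old)) * B^(n-1-k) mod M
  val('g') - val('e') = 7 - 5 = 2
  B^(n-1-k) = 13^4 mod 257 = 34
  Delta = 2 * 34 mod 257 = 68

Answer: 68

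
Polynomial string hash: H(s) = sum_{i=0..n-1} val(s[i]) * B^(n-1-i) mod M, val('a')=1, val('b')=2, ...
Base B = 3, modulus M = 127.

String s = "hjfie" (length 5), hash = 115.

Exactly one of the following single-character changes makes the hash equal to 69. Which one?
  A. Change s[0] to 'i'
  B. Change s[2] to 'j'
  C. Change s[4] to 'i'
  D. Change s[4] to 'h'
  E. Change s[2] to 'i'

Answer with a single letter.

Option A: s[0]='h'->'i', delta=(9-8)*3^4 mod 127 = 81, hash=115+81 mod 127 = 69 <-- target
Option B: s[2]='f'->'j', delta=(10-6)*3^2 mod 127 = 36, hash=115+36 mod 127 = 24
Option C: s[4]='e'->'i', delta=(9-5)*3^0 mod 127 = 4, hash=115+4 mod 127 = 119
Option D: s[4]='e'->'h', delta=(8-5)*3^0 mod 127 = 3, hash=115+3 mod 127 = 118
Option E: s[2]='f'->'i', delta=(9-6)*3^2 mod 127 = 27, hash=115+27 mod 127 = 15

Answer: A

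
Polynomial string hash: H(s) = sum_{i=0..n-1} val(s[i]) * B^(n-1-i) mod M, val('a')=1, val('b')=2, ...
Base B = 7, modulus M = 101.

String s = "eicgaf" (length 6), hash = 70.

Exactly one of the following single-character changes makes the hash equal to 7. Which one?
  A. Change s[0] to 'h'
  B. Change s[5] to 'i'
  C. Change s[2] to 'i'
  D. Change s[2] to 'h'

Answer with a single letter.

Answer: C

Derivation:
Option A: s[0]='e'->'h', delta=(8-5)*7^5 mod 101 = 22, hash=70+22 mod 101 = 92
Option B: s[5]='f'->'i', delta=(9-6)*7^0 mod 101 = 3, hash=70+3 mod 101 = 73
Option C: s[2]='c'->'i', delta=(9-3)*7^3 mod 101 = 38, hash=70+38 mod 101 = 7 <-- target
Option D: s[2]='c'->'h', delta=(8-3)*7^3 mod 101 = 99, hash=70+99 mod 101 = 68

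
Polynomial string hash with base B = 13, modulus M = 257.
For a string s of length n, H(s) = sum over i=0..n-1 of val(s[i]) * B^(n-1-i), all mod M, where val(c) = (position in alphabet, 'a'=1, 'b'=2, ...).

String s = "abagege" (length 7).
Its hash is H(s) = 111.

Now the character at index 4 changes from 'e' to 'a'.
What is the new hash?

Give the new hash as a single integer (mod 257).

val('e') = 5, val('a') = 1
Position k = 4, exponent = n-1-k = 2
B^2 mod M = 13^2 mod 257 = 169
Delta = (1 - 5) * 169 mod 257 = 95
New hash = (111 + 95) mod 257 = 206

Answer: 206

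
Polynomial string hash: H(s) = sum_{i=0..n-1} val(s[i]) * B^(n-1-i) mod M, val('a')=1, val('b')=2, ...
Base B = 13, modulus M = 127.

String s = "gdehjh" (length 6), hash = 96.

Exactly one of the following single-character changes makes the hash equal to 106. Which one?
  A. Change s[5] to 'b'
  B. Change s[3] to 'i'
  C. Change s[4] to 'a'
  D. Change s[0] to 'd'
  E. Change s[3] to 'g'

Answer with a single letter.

Option A: s[5]='h'->'b', delta=(2-8)*13^0 mod 127 = 121, hash=96+121 mod 127 = 90
Option B: s[3]='h'->'i', delta=(9-8)*13^2 mod 127 = 42, hash=96+42 mod 127 = 11
Option C: s[4]='j'->'a', delta=(1-10)*13^1 mod 127 = 10, hash=96+10 mod 127 = 106 <-- target
Option D: s[0]='g'->'d', delta=(4-7)*13^5 mod 127 = 38, hash=96+38 mod 127 = 7
Option E: s[3]='h'->'g', delta=(7-8)*13^2 mod 127 = 85, hash=96+85 mod 127 = 54

Answer: C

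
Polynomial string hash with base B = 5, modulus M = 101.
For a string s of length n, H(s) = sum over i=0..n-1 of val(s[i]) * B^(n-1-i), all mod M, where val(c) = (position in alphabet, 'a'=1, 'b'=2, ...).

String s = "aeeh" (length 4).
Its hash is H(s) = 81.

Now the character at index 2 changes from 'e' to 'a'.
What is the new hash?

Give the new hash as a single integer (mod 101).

val('e') = 5, val('a') = 1
Position k = 2, exponent = n-1-k = 1
B^1 mod M = 5^1 mod 101 = 5
Delta = (1 - 5) * 5 mod 101 = 81
New hash = (81 + 81) mod 101 = 61

Answer: 61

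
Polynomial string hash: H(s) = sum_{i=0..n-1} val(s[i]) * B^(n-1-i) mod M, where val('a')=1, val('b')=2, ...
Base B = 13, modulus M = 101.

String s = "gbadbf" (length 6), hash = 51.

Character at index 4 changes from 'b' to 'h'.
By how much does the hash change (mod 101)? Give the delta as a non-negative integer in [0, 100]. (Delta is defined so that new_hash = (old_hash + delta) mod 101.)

Delta formula: (val(new) - val(old)) * B^(n-1-k) mod M
  val('h') - val('b') = 8 - 2 = 6
  B^(n-1-k) = 13^1 mod 101 = 13
  Delta = 6 * 13 mod 101 = 78

Answer: 78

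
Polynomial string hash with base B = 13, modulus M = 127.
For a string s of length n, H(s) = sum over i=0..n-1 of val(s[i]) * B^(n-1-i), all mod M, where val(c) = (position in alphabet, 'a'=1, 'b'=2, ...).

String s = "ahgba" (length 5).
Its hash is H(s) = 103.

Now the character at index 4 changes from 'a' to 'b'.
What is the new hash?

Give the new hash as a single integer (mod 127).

Answer: 104

Derivation:
val('a') = 1, val('b') = 2
Position k = 4, exponent = n-1-k = 0
B^0 mod M = 13^0 mod 127 = 1
Delta = (2 - 1) * 1 mod 127 = 1
New hash = (103 + 1) mod 127 = 104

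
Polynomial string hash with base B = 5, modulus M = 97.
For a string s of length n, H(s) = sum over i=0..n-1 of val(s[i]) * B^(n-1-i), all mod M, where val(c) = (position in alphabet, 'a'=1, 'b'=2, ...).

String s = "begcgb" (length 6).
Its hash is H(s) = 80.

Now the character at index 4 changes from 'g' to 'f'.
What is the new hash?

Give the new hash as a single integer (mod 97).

Answer: 75

Derivation:
val('g') = 7, val('f') = 6
Position k = 4, exponent = n-1-k = 1
B^1 mod M = 5^1 mod 97 = 5
Delta = (6 - 7) * 5 mod 97 = 92
New hash = (80 + 92) mod 97 = 75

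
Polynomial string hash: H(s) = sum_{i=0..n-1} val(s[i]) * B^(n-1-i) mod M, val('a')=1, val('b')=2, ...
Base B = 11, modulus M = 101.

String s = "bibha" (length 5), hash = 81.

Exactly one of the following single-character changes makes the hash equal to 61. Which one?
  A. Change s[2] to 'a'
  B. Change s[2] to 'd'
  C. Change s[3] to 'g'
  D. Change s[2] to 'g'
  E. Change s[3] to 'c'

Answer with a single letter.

Option A: s[2]='b'->'a', delta=(1-2)*11^2 mod 101 = 81, hash=81+81 mod 101 = 61 <-- target
Option B: s[2]='b'->'d', delta=(4-2)*11^2 mod 101 = 40, hash=81+40 mod 101 = 20
Option C: s[3]='h'->'g', delta=(7-8)*11^1 mod 101 = 90, hash=81+90 mod 101 = 70
Option D: s[2]='b'->'g', delta=(7-2)*11^2 mod 101 = 100, hash=81+100 mod 101 = 80
Option E: s[3]='h'->'c', delta=(3-8)*11^1 mod 101 = 46, hash=81+46 mod 101 = 26

Answer: A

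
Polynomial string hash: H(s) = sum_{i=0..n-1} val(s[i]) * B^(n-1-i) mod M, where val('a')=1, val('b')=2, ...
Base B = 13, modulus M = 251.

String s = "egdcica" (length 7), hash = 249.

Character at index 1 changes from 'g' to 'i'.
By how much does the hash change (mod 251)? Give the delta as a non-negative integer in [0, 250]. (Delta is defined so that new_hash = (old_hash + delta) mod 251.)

Answer: 128

Derivation:
Delta formula: (val(new) - val(old)) * B^(n-1-k) mod M
  val('i') - val('g') = 9 - 7 = 2
  B^(n-1-k) = 13^5 mod 251 = 64
  Delta = 2 * 64 mod 251 = 128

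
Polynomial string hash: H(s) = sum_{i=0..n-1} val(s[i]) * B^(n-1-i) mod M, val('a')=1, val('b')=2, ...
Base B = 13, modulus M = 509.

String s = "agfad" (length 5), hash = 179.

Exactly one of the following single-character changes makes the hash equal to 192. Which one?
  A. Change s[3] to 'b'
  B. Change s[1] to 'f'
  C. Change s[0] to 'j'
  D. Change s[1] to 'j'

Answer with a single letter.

Option A: s[3]='a'->'b', delta=(2-1)*13^1 mod 509 = 13, hash=179+13 mod 509 = 192 <-- target
Option B: s[1]='g'->'f', delta=(6-7)*13^3 mod 509 = 348, hash=179+348 mod 509 = 18
Option C: s[0]='a'->'j', delta=(10-1)*13^4 mod 509 = 4, hash=179+4 mod 509 = 183
Option D: s[1]='g'->'j', delta=(10-7)*13^3 mod 509 = 483, hash=179+483 mod 509 = 153

Answer: A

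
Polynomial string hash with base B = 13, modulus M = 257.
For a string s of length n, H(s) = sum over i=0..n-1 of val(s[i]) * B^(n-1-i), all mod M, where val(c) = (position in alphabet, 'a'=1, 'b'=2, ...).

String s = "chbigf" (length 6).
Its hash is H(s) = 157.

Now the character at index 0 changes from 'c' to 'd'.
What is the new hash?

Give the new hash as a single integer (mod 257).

val('c') = 3, val('d') = 4
Position k = 0, exponent = n-1-k = 5
B^5 mod M = 13^5 mod 257 = 185
Delta = (4 - 3) * 185 mod 257 = 185
New hash = (157 + 185) mod 257 = 85

Answer: 85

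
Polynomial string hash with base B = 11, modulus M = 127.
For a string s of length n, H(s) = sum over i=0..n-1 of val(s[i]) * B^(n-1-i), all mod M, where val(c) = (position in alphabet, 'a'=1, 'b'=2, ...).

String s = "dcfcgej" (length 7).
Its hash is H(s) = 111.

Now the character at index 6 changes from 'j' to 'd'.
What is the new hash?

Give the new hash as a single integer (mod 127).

Answer: 105

Derivation:
val('j') = 10, val('d') = 4
Position k = 6, exponent = n-1-k = 0
B^0 mod M = 11^0 mod 127 = 1
Delta = (4 - 10) * 1 mod 127 = 121
New hash = (111 + 121) mod 127 = 105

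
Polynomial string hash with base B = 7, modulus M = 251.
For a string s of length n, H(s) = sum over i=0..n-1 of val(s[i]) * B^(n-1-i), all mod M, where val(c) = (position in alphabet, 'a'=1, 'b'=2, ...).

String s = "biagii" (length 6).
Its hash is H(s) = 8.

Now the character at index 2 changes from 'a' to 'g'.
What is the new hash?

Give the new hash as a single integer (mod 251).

val('a') = 1, val('g') = 7
Position k = 2, exponent = n-1-k = 3
B^3 mod M = 7^3 mod 251 = 92
Delta = (7 - 1) * 92 mod 251 = 50
New hash = (8 + 50) mod 251 = 58

Answer: 58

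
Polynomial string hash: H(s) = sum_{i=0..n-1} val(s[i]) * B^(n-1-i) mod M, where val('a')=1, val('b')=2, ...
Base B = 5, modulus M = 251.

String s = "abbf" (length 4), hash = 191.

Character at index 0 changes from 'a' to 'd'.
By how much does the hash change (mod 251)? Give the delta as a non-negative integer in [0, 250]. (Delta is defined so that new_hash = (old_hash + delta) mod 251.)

Delta formula: (val(new) - val(old)) * B^(n-1-k) mod M
  val('d') - val('a') = 4 - 1 = 3
  B^(n-1-k) = 5^3 mod 251 = 125
  Delta = 3 * 125 mod 251 = 124

Answer: 124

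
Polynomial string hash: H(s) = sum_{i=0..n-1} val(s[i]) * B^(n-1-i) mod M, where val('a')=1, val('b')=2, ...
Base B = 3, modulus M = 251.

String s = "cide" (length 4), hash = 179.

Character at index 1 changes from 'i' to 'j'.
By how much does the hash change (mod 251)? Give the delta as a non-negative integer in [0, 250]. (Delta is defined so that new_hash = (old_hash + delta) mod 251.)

Answer: 9

Derivation:
Delta formula: (val(new) - val(old)) * B^(n-1-k) mod M
  val('j') - val('i') = 10 - 9 = 1
  B^(n-1-k) = 3^2 mod 251 = 9
  Delta = 1 * 9 mod 251 = 9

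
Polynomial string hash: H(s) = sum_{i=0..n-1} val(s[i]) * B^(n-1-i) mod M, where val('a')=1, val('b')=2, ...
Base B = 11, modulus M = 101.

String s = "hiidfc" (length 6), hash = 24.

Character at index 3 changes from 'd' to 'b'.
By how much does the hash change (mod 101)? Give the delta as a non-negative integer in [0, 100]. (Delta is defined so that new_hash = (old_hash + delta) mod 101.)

Delta formula: (val(new) - val(old)) * B^(n-1-k) mod M
  val('b') - val('d') = 2 - 4 = -2
  B^(n-1-k) = 11^2 mod 101 = 20
  Delta = -2 * 20 mod 101 = 61

Answer: 61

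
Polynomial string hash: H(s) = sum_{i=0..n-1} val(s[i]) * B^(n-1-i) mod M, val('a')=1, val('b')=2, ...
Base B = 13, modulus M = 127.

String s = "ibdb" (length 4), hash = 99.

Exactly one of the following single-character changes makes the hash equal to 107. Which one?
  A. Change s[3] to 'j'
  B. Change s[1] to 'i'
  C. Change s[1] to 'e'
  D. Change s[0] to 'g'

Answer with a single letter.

Option A: s[3]='b'->'j', delta=(10-2)*13^0 mod 127 = 8, hash=99+8 mod 127 = 107 <-- target
Option B: s[1]='b'->'i', delta=(9-2)*13^2 mod 127 = 40, hash=99+40 mod 127 = 12
Option C: s[1]='b'->'e', delta=(5-2)*13^2 mod 127 = 126, hash=99+126 mod 127 = 98
Option D: s[0]='i'->'g', delta=(7-9)*13^3 mod 127 = 51, hash=99+51 mod 127 = 23

Answer: A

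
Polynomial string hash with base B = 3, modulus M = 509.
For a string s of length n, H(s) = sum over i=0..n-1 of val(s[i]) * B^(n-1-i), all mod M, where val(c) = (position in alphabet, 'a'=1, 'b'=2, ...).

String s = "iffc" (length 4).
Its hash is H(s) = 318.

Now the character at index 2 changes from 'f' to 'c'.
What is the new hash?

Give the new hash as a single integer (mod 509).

Answer: 309

Derivation:
val('f') = 6, val('c') = 3
Position k = 2, exponent = n-1-k = 1
B^1 mod M = 3^1 mod 509 = 3
Delta = (3 - 6) * 3 mod 509 = 500
New hash = (318 + 500) mod 509 = 309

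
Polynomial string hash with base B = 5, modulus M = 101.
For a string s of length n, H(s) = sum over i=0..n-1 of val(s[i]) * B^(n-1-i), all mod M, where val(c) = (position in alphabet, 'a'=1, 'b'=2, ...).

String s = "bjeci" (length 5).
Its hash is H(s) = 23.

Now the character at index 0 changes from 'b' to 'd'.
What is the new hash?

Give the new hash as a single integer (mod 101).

val('b') = 2, val('d') = 4
Position k = 0, exponent = n-1-k = 4
B^4 mod M = 5^4 mod 101 = 19
Delta = (4 - 2) * 19 mod 101 = 38
New hash = (23 + 38) mod 101 = 61

Answer: 61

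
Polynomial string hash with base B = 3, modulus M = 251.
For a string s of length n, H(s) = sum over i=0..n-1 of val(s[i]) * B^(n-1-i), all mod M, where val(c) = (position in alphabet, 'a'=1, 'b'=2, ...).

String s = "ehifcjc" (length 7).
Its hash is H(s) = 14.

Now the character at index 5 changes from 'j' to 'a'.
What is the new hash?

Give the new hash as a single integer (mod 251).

val('j') = 10, val('a') = 1
Position k = 5, exponent = n-1-k = 1
B^1 mod M = 3^1 mod 251 = 3
Delta = (1 - 10) * 3 mod 251 = 224
New hash = (14 + 224) mod 251 = 238

Answer: 238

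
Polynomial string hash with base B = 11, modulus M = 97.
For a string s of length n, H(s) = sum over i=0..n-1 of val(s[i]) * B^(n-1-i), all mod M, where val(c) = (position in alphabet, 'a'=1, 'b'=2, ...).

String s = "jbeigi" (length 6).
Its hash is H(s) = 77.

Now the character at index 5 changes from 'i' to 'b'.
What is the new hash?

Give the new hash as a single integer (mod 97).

val('i') = 9, val('b') = 2
Position k = 5, exponent = n-1-k = 0
B^0 mod M = 11^0 mod 97 = 1
Delta = (2 - 9) * 1 mod 97 = 90
New hash = (77 + 90) mod 97 = 70

Answer: 70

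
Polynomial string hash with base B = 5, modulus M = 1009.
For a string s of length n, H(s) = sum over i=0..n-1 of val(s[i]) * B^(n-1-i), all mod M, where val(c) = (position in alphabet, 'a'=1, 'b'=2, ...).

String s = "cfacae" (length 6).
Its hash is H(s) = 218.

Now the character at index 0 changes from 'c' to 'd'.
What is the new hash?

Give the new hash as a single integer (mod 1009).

Answer: 316

Derivation:
val('c') = 3, val('d') = 4
Position k = 0, exponent = n-1-k = 5
B^5 mod M = 5^5 mod 1009 = 98
Delta = (4 - 3) * 98 mod 1009 = 98
New hash = (218 + 98) mod 1009 = 316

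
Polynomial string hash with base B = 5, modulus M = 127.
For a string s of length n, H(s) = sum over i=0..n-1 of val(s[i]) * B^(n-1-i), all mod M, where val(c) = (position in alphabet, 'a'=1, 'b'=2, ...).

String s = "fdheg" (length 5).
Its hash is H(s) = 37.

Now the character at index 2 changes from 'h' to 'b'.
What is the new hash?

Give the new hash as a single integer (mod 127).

Answer: 14

Derivation:
val('h') = 8, val('b') = 2
Position k = 2, exponent = n-1-k = 2
B^2 mod M = 5^2 mod 127 = 25
Delta = (2 - 8) * 25 mod 127 = 104
New hash = (37 + 104) mod 127 = 14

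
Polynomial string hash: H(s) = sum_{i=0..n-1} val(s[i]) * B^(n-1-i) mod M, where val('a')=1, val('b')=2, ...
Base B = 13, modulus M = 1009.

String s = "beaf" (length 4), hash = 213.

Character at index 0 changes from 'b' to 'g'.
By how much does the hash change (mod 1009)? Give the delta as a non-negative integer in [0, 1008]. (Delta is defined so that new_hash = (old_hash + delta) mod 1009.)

Answer: 895

Derivation:
Delta formula: (val(new) - val(old)) * B^(n-1-k) mod M
  val('g') - val('b') = 7 - 2 = 5
  B^(n-1-k) = 13^3 mod 1009 = 179
  Delta = 5 * 179 mod 1009 = 895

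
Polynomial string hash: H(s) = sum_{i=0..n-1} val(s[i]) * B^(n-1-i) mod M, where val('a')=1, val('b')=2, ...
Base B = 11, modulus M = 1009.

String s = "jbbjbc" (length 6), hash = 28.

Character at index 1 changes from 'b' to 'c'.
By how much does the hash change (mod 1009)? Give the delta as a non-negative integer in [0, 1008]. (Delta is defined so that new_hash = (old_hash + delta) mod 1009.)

Answer: 515

Derivation:
Delta formula: (val(new) - val(old)) * B^(n-1-k) mod M
  val('c') - val('b') = 3 - 2 = 1
  B^(n-1-k) = 11^4 mod 1009 = 515
  Delta = 1 * 515 mod 1009 = 515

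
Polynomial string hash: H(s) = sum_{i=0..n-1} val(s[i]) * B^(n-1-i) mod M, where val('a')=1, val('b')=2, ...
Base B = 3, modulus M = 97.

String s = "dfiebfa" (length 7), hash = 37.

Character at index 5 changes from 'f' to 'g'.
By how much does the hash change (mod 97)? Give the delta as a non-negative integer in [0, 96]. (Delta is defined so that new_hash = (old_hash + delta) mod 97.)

Delta formula: (val(new) - val(old)) * B^(n-1-k) mod M
  val('g') - val('f') = 7 - 6 = 1
  B^(n-1-k) = 3^1 mod 97 = 3
  Delta = 1 * 3 mod 97 = 3

Answer: 3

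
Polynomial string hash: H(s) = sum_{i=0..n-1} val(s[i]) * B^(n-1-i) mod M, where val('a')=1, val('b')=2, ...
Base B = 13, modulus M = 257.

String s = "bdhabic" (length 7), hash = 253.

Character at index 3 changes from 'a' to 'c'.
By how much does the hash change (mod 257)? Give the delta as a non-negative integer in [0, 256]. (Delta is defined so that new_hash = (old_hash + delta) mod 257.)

Delta formula: (val(new) - val(old)) * B^(n-1-k) mod M
  val('c') - val('a') = 3 - 1 = 2
  B^(n-1-k) = 13^3 mod 257 = 141
  Delta = 2 * 141 mod 257 = 25

Answer: 25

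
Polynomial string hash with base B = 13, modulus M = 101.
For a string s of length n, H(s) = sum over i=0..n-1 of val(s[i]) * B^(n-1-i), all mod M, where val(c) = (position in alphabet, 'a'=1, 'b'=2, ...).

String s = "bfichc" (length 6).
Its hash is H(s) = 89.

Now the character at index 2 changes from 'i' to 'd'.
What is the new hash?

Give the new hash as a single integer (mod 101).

val('i') = 9, val('d') = 4
Position k = 2, exponent = n-1-k = 3
B^3 mod M = 13^3 mod 101 = 76
Delta = (4 - 9) * 76 mod 101 = 24
New hash = (89 + 24) mod 101 = 12

Answer: 12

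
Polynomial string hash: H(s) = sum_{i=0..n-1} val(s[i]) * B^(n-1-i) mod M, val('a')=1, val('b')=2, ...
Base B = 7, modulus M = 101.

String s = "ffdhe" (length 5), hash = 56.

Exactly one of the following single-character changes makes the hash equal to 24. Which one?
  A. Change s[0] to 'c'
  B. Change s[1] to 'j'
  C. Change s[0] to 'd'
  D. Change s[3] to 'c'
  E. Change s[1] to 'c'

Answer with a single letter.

Answer: A

Derivation:
Option A: s[0]='f'->'c', delta=(3-6)*7^4 mod 101 = 69, hash=56+69 mod 101 = 24 <-- target
Option B: s[1]='f'->'j', delta=(10-6)*7^3 mod 101 = 59, hash=56+59 mod 101 = 14
Option C: s[0]='f'->'d', delta=(4-6)*7^4 mod 101 = 46, hash=56+46 mod 101 = 1
Option D: s[3]='h'->'c', delta=(3-8)*7^1 mod 101 = 66, hash=56+66 mod 101 = 21
Option E: s[1]='f'->'c', delta=(3-6)*7^3 mod 101 = 82, hash=56+82 mod 101 = 37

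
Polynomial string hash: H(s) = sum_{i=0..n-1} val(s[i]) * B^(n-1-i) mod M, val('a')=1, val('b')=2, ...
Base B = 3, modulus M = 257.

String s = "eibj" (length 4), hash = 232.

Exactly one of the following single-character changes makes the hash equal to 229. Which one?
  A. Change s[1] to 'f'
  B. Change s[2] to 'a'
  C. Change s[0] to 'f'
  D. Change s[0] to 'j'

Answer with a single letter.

Answer: B

Derivation:
Option A: s[1]='i'->'f', delta=(6-9)*3^2 mod 257 = 230, hash=232+230 mod 257 = 205
Option B: s[2]='b'->'a', delta=(1-2)*3^1 mod 257 = 254, hash=232+254 mod 257 = 229 <-- target
Option C: s[0]='e'->'f', delta=(6-5)*3^3 mod 257 = 27, hash=232+27 mod 257 = 2
Option D: s[0]='e'->'j', delta=(10-5)*3^3 mod 257 = 135, hash=232+135 mod 257 = 110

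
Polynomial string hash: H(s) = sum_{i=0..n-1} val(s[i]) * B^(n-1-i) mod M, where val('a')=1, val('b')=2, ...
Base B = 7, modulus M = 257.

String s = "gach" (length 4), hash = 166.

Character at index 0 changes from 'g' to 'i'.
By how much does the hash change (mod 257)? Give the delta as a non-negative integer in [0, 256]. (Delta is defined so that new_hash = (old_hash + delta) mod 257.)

Delta formula: (val(new) - val(old)) * B^(n-1-k) mod M
  val('i') - val('g') = 9 - 7 = 2
  B^(n-1-k) = 7^3 mod 257 = 86
  Delta = 2 * 86 mod 257 = 172

Answer: 172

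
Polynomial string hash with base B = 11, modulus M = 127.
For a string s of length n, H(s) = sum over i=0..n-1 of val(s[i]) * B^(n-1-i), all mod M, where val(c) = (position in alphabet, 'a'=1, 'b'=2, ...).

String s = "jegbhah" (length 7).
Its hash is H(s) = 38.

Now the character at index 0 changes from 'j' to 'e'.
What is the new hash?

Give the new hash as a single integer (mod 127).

val('j') = 10, val('e') = 5
Position k = 0, exponent = n-1-k = 6
B^6 mod M = 11^6 mod 127 = 38
Delta = (5 - 10) * 38 mod 127 = 64
New hash = (38 + 64) mod 127 = 102

Answer: 102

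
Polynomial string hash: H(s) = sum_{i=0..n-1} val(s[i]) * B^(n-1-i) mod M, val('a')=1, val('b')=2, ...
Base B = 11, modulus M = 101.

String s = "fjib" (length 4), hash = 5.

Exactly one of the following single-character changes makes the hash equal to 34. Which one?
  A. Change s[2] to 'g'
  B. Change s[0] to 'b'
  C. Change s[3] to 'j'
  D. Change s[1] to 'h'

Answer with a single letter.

Option A: s[2]='i'->'g', delta=(7-9)*11^1 mod 101 = 79, hash=5+79 mod 101 = 84
Option B: s[0]='f'->'b', delta=(2-6)*11^3 mod 101 = 29, hash=5+29 mod 101 = 34 <-- target
Option C: s[3]='b'->'j', delta=(10-2)*11^0 mod 101 = 8, hash=5+8 mod 101 = 13
Option D: s[1]='j'->'h', delta=(8-10)*11^2 mod 101 = 61, hash=5+61 mod 101 = 66

Answer: B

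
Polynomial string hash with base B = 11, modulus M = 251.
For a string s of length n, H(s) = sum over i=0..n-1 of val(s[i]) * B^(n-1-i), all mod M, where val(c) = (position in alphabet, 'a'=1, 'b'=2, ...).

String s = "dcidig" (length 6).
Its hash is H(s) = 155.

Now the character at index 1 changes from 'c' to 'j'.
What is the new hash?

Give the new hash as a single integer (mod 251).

val('c') = 3, val('j') = 10
Position k = 1, exponent = n-1-k = 4
B^4 mod M = 11^4 mod 251 = 83
Delta = (10 - 3) * 83 mod 251 = 79
New hash = (155 + 79) mod 251 = 234

Answer: 234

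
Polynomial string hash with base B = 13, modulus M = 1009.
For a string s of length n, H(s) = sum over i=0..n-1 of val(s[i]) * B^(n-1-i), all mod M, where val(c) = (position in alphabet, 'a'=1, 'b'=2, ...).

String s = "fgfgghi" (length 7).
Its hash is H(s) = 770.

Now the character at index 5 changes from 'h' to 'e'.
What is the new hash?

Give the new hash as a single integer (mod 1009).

val('h') = 8, val('e') = 5
Position k = 5, exponent = n-1-k = 1
B^1 mod M = 13^1 mod 1009 = 13
Delta = (5 - 8) * 13 mod 1009 = 970
New hash = (770 + 970) mod 1009 = 731

Answer: 731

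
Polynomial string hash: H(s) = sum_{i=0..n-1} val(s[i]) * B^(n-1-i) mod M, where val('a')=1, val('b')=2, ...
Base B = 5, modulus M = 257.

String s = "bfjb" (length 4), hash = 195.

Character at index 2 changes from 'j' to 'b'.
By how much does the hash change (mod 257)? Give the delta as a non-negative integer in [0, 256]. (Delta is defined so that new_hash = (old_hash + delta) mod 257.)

Delta formula: (val(new) - val(old)) * B^(n-1-k) mod M
  val('b') - val('j') = 2 - 10 = -8
  B^(n-1-k) = 5^1 mod 257 = 5
  Delta = -8 * 5 mod 257 = 217

Answer: 217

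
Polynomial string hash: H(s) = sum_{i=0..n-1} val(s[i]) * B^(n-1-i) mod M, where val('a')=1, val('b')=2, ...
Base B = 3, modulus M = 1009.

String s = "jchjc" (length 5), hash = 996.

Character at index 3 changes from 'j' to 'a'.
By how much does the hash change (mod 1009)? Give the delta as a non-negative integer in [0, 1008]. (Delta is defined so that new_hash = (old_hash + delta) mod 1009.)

Answer: 982

Derivation:
Delta formula: (val(new) - val(old)) * B^(n-1-k) mod M
  val('a') - val('j') = 1 - 10 = -9
  B^(n-1-k) = 3^1 mod 1009 = 3
  Delta = -9 * 3 mod 1009 = 982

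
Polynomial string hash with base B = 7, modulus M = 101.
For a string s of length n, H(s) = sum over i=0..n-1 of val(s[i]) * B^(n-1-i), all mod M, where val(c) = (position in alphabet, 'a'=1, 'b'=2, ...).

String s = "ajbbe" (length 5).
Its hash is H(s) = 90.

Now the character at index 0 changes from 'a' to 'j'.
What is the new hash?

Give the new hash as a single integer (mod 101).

val('a') = 1, val('j') = 10
Position k = 0, exponent = n-1-k = 4
B^4 mod M = 7^4 mod 101 = 78
Delta = (10 - 1) * 78 mod 101 = 96
New hash = (90 + 96) mod 101 = 85

Answer: 85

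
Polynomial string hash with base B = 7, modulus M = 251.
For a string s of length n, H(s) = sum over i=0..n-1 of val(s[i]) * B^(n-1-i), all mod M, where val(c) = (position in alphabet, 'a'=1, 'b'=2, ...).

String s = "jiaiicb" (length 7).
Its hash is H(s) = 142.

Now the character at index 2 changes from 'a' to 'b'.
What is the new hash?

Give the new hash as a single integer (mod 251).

Answer: 33

Derivation:
val('a') = 1, val('b') = 2
Position k = 2, exponent = n-1-k = 4
B^4 mod M = 7^4 mod 251 = 142
Delta = (2 - 1) * 142 mod 251 = 142
New hash = (142 + 142) mod 251 = 33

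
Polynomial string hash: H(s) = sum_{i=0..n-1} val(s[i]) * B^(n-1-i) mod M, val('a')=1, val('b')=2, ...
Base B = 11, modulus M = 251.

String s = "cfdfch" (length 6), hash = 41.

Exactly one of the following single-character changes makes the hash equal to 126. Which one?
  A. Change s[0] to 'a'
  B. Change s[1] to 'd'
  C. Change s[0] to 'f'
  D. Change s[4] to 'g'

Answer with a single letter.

Option A: s[0]='c'->'a', delta=(1-3)*11^5 mod 251 = 182, hash=41+182 mod 251 = 223
Option B: s[1]='f'->'d', delta=(4-6)*11^4 mod 251 = 85, hash=41+85 mod 251 = 126 <-- target
Option C: s[0]='c'->'f', delta=(6-3)*11^5 mod 251 = 229, hash=41+229 mod 251 = 19
Option D: s[4]='c'->'g', delta=(7-3)*11^1 mod 251 = 44, hash=41+44 mod 251 = 85

Answer: B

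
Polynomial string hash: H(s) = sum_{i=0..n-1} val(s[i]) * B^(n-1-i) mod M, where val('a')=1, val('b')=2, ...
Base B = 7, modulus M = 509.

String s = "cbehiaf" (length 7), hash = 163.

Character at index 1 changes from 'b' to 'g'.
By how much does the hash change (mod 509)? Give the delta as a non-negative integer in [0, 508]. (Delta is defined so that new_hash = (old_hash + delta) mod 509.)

Answer: 50

Derivation:
Delta formula: (val(new) - val(old)) * B^(n-1-k) mod M
  val('g') - val('b') = 7 - 2 = 5
  B^(n-1-k) = 7^5 mod 509 = 10
  Delta = 5 * 10 mod 509 = 50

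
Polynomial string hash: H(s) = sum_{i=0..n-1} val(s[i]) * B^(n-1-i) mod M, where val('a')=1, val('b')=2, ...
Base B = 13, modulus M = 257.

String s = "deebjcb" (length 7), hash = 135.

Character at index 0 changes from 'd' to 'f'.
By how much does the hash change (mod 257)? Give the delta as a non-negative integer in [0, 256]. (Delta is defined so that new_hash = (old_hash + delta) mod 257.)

Answer: 184

Derivation:
Delta formula: (val(new) - val(old)) * B^(n-1-k) mod M
  val('f') - val('d') = 6 - 4 = 2
  B^(n-1-k) = 13^6 mod 257 = 92
  Delta = 2 * 92 mod 257 = 184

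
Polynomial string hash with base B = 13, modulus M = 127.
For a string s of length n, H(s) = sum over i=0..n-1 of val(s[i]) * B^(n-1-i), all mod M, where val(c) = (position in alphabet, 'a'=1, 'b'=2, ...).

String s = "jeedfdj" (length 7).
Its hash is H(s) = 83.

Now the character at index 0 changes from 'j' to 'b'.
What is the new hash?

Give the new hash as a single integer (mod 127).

val('j') = 10, val('b') = 2
Position k = 0, exponent = n-1-k = 6
B^6 mod M = 13^6 mod 127 = 47
Delta = (2 - 10) * 47 mod 127 = 5
New hash = (83 + 5) mod 127 = 88

Answer: 88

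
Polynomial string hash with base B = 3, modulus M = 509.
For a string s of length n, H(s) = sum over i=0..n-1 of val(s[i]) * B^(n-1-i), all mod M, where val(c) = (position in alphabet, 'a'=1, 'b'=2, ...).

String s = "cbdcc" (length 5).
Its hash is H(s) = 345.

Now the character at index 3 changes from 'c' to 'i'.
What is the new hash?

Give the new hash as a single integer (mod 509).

val('c') = 3, val('i') = 9
Position k = 3, exponent = n-1-k = 1
B^1 mod M = 3^1 mod 509 = 3
Delta = (9 - 3) * 3 mod 509 = 18
New hash = (345 + 18) mod 509 = 363

Answer: 363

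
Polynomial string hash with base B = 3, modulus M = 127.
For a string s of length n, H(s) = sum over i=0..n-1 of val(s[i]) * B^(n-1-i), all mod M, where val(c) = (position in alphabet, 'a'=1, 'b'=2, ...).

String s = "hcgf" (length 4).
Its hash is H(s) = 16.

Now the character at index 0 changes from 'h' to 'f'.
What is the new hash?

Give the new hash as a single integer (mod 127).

val('h') = 8, val('f') = 6
Position k = 0, exponent = n-1-k = 3
B^3 mod M = 3^3 mod 127 = 27
Delta = (6 - 8) * 27 mod 127 = 73
New hash = (16 + 73) mod 127 = 89

Answer: 89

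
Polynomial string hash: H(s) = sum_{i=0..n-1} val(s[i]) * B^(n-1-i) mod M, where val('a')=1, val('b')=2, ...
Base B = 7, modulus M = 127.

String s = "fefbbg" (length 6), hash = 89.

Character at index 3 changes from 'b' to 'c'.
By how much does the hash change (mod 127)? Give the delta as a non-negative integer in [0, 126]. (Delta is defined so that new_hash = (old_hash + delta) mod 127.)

Answer: 49

Derivation:
Delta formula: (val(new) - val(old)) * B^(n-1-k) mod M
  val('c') - val('b') = 3 - 2 = 1
  B^(n-1-k) = 7^2 mod 127 = 49
  Delta = 1 * 49 mod 127 = 49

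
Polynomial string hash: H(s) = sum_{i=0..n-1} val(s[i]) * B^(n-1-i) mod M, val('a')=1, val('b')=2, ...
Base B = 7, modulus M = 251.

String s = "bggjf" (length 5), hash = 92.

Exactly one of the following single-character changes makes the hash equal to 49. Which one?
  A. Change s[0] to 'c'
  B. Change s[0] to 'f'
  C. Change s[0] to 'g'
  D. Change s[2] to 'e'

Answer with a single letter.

Answer: C

Derivation:
Option A: s[0]='b'->'c', delta=(3-2)*7^4 mod 251 = 142, hash=92+142 mod 251 = 234
Option B: s[0]='b'->'f', delta=(6-2)*7^4 mod 251 = 66, hash=92+66 mod 251 = 158
Option C: s[0]='b'->'g', delta=(7-2)*7^4 mod 251 = 208, hash=92+208 mod 251 = 49 <-- target
Option D: s[2]='g'->'e', delta=(5-7)*7^2 mod 251 = 153, hash=92+153 mod 251 = 245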